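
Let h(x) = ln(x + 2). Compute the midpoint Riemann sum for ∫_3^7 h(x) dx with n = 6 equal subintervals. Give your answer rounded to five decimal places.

Δx = (7 − 3)/6 = 2/3.
Midpoints: 10/3, 4, 14/3, 16/3, 6, 20/3.
h(10/3) ≈ 1.67398, h(4) ≈ 1.79176, h(14/3) ≈ 1.89712, h(16/3) ≈ 1.99243, h(6) ≈ 2.07944, h(20/3) ≈ 2.15948.
Sum = Δx · [h(10/3) + h(4) + h(14/3) + ...].
Sum ≈ 7.72947.

7.72947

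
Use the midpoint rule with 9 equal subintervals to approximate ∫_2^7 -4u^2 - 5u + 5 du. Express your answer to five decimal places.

-533.65226

Δu = (7 − 2)/9 = 5/9.
Midpoints: 41/18, 17/6, 61/18, 71/18, 4.5, 91/18, 101/18, 37/6, 121/18.
f(41/18) = -4397/162, f(17/6) = -743/18, f(61/18) = -9377/162, f(71/18) = -12467/162, f(4.5) = -98.5, f(91/18) = -19847/162, f(101/18) = -24137/162, f(37/6) = -3203/18, f(121/18) = -33917/162.
Sum = Δu · [f(41/18) + f(17/6) + f(61/18) + ...].
Sum ≈ -533.65226.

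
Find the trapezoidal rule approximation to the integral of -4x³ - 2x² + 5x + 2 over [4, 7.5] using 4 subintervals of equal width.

-3070.73046875

Δx = (7.5 − 4)/4 = 0.875.
f(4) = -266, f(4.875) = -484.5859375, f(5.75) = -795.8125, f(6.625) = -1215.7578125, f(7.5) = -1760.5.
T_4 = (Δx/2)·[f(x_0) + 2f(x_1) + 2f(x_2) + 2f(x_3) + f(x_4)].
Sum = -3070.73046875.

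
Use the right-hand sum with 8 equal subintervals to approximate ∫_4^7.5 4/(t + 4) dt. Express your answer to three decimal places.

1.419

Δt = (7.5 − 4)/8 = 0.4375.
Right endpoints: 4.4375, 4.875, 5.3125, 5.75, 6.1875, 6.625, 7.0625, 7.5.
f(4.4375) = 64/135, f(4.875) = 32/71, f(5.3125) = 64/149, f(5.75) = 16/39, f(6.1875) = 64/163, f(6.625) = 32/85, f(7.0625) = 64/177, f(7.5) = 8/23.
Sum = Δt · [f(4.4375) + f(4.875) + f(5.3125) + ...].
Sum ≈ 1.419.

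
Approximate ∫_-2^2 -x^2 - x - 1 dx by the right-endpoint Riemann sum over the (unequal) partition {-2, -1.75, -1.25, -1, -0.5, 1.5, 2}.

Subinterval widths: 0.25, 0.5, 0.25, 0.5, 2, 0.5.
Right endpoints: -1.75, -1.25, -1, -0.5, 1.5, 2.
f(-1.75) = -2.3125, f(-1.25) = -1.3125, f(-1) = -1, f(-0.5) = -0.75, f(1.5) = -4.75, f(2) = -7.
Sum = Σ Δx_i · f(x_i).
Sum = -14.859375.

-14.859375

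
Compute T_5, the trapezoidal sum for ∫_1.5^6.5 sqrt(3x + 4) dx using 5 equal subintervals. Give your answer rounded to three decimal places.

19.792

Δx = (6.5 − 1.5)/5 = 1.
f(1.5) ≈ 2.915, f(2.5) ≈ 3.391, f(3.5) ≈ 3.808, f(4.5) ≈ 4.183, f(5.5) ≈ 4.528, f(6.5) ≈ 4.848.
T_5 = (Δx/2)·[f(x_0) + 2f(x_1) + ... + 2f(x_{4}) + f(x_5)].
Sum ≈ 19.792.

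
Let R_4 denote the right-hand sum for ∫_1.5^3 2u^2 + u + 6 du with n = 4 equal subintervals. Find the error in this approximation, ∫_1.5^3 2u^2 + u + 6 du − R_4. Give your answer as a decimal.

Exact integral: ∫_1.5^3 f(u) du = 28.125.
R_4 = 31.0078125.
Error = 28.125 − 31.0078125 = -2.8828125.

-2.8828125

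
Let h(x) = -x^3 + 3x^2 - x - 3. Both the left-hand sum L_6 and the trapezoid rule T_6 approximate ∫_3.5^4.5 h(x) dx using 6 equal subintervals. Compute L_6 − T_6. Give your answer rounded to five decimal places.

L_6 = -21.6875.
T_6 ≈ -23.7916667.
L_6 − T_6 ≈ 2.10417.

2.10417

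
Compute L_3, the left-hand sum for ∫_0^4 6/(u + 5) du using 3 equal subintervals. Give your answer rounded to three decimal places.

Δu = (4 − 0)/3 = 4/3.
Left endpoints: 0, 4/3, 8/3.
f(0) = 1.2, f(4/3) = 18/19, f(8/3) = 18/23.
Sum = Δu · [f(0) + f(4/3) + f(8/3)].
Sum ≈ 3.907.

3.907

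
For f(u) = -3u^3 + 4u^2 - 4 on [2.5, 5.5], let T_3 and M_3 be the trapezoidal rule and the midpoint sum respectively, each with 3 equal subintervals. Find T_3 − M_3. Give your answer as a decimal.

-24

T_3 = -484.
M_3 = -460.
T_3 − M_3 = -24.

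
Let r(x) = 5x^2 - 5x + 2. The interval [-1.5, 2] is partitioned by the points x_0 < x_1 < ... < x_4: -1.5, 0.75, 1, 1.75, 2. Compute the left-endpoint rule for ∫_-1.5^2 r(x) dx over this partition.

Subinterval widths: 2.25, 0.25, 0.75, 0.25.
Left endpoints: -1.5, 0.75, 1, 1.75.
r(-1.5) = 20.75, r(0.75) = 1.0625, r(1) = 2, r(1.75) = 8.5625.
Sum = Σ Δx_i · r(x_i).
Sum = 50.59375.

50.59375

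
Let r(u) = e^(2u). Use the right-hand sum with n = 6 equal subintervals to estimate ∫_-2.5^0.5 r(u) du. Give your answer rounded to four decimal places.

2.1448

Δu = (0.5 − (-2.5))/6 = 0.5.
Right endpoints: -2, -1.5, -1, -0.5, 0, 0.5.
r(-2) ≈ 0.0183, r(-1.5) ≈ 0.0498, r(-1) ≈ 0.1353, r(-0.5) ≈ 0.3679, r(0) ≈ 1.0000, r(0.5) ≈ 2.7183.
Sum = Δu · [r(-2) + r(-1.5) + r(-1) + ...].
Sum ≈ 2.1448.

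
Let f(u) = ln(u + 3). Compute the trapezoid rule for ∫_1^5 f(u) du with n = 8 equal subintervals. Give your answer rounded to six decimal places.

Δu = (5 − 1)/8 = 0.5.
f(1) ≈ 1.386294, f(1.5) ≈ 1.504077, f(2) ≈ 1.609438, f(2.5) ≈ 1.704748, f(3) ≈ 1.791759, f(3.5) ≈ 1.871802, f(4) ≈ 1.945910, f(4.5) ≈ 2.014903, f(5) ≈ 2.079442.
T_8 = (Δu/2)·[f(u_0) + 2f(u_1) + ... + 2f(u_{7}) + f(u_8)].
Sum ≈ 7.087753.

7.087753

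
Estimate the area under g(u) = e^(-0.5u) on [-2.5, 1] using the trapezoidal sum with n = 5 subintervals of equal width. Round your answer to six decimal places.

Δu = (1 − (-2.5))/5 = 0.7.
g(-2.5) ≈ 3.490343, g(-1.8) ≈ 2.459603, g(-1.1) ≈ 1.733253, g(-0.4) ≈ 1.221403, g(0.3) ≈ 0.860708, g(1) ≈ 0.606531.
T_5 = (Δu/2)·[g(u_0) + 2g(u_1) + ... + 2g(u_{4}) + g(u_5)].
Sum ≈ 5.826383.

5.826383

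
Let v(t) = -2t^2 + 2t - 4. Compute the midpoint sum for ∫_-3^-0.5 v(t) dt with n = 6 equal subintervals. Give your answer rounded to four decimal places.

-36.5943

Δt = (-0.5 − (-3))/6 = 5/12.
Midpoints: -67/24, -2.375, -47/24, -37/24, -1.125, -17/24.
v(-67/24) = -7249/288, v(-2.375) = -20.03125, v(-47/24) = -4489/288, v(-37/24) = -3409/288, v(-1.125) = -8.78125, v(-17/24) = -1849/288.
Sum = Δt · [v(-67/24) + v(-2.375) + v(-47/24) + ...].
Sum ≈ -36.5943.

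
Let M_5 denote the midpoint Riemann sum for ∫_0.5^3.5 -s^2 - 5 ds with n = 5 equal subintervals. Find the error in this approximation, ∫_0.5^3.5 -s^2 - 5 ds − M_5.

Exact integral: ∫_0.5^3.5 f(s) ds = -29.25.
M_5 = -29.16.
Error = -29.25 − (-29.16) = -0.09.

-0.09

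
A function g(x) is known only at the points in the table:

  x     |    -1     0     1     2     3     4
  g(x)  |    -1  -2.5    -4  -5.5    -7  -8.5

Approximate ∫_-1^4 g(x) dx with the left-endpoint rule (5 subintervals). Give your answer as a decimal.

Δx = 1.
Sum = 1·[(-1) + (-2.5) + (-4) + (-5.5) + (-7)] = -20.

-20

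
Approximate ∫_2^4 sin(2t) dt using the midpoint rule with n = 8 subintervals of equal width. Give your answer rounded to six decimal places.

Δt = (4 − 2)/8 = 0.25.
Midpoints: 2.125, 2.375, 2.625, 2.875, 3.125, 3.375, 3.625, 3.875.
f(2.125) ≈ -0.894989, f(2.375) ≈ -0.999293, f(2.625) ≈ -0.858934, f(2.875) ≈ -0.508279, f(3.125) ≈ -0.033179, f(3.375) ≈ 0.450044, f(3.625) ≈ 0.823081, f(3.875) ≈ 0.994599.
Sum = Δt · [f(2.125) + f(2.375) + f(2.625) + ...].
Sum ≈ -0.256738.

-0.256738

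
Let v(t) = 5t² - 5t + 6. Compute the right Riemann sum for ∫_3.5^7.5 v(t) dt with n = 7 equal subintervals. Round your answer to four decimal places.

603.8980

Δt = (7.5 − 3.5)/7 = 4/7.
Right endpoints: 57/14, 65/14, 73/14, 81/14, 89/14, 97/14, 7.5.
v(57/14) = 13431/196, v(65/14) = 17751/196, v(73/14) = 22711/196, v(81/14) = 28311/196, v(89/14) = 34551/196, v(97/14) = 41431/196, v(7.5) = 249.75.
Sum = Δt · [v(57/14) + v(65/14) + v(73/14) + ...].
Sum ≈ 603.8980.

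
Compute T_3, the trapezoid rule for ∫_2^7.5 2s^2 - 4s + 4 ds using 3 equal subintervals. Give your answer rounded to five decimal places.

Δs = (7.5 − 2)/3 = 11/6.
f(2) = 4, f(23/6) = 325/18, f(17/3) = 410/9, f(7.5) = 86.5.
T_3 = (Δs/2)·[f(s_0) + 2f(s_1) + 2f(s_2) + f(s_3)].
Sum ≈ 199.57870.

199.57870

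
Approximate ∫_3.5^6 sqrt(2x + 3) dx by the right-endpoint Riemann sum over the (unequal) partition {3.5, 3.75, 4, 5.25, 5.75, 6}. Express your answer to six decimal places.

9.104231

Subinterval widths: 0.25, 0.25, 1.25, 0.5, 0.25.
Right endpoints: 3.75, 4, 5.25, 5.75, 6.
f(3.75) ≈ 3.240370, f(4) ≈ 3.316625, f(5.25) ≈ 3.674235, f(5.75) ≈ 3.807887, f(6) ≈ 3.872983.
Sum = Σ Δx_i · f(x_i).
Sum ≈ 9.104231.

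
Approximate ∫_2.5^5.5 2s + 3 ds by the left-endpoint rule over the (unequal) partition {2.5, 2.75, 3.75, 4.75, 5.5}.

Subinterval widths: 0.25, 1, 1, 0.75.
Left endpoints: 2.5, 2.75, 3.75, 4.75.
f(2.5) = 8, f(2.75) = 8.5, f(3.75) = 10.5, f(4.75) = 12.5.
Sum = Σ Δs_i · f(s_i).
Sum = 30.375.

30.375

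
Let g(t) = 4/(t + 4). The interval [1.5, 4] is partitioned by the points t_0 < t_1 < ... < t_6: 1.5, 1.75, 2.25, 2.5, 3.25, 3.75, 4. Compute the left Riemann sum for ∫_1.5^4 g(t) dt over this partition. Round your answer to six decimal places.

1.556077

Subinterval widths: 0.25, 0.5, 0.25, 0.75, 0.5, 0.25.
Left endpoints: 1.5, 1.75, 2.25, 2.5, 3.25, 3.75.
g(1.5) = 8/11, g(1.75) = 16/23, g(2.25) = 0.64, g(2.5) = 8/13, g(3.25) = 16/29, g(3.75) = 16/31.
Sum = Σ Δt_i · g(t_i).
Sum ≈ 1.556077.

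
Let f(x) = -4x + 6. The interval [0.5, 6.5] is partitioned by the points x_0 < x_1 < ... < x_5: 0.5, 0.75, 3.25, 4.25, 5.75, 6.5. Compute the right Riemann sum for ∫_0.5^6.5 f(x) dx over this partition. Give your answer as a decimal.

Subinterval widths: 0.25, 2.5, 1, 1.5, 0.75.
Right endpoints: 0.75, 3.25, 4.25, 5.75, 6.5.
f(0.75) = 3, f(3.25) = -7, f(4.25) = -11, f(5.75) = -17, f(6.5) = -20.
Sum = Σ Δx_i · f(x_i).
Sum = -68.25.

-68.25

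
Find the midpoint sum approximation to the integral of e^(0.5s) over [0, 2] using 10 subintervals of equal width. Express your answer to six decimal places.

Δs = (2 − 0)/10 = 0.2.
Midpoints: 0.1, 0.3, 0.5, 0.7, 0.9, 1.1, 1.3, 1.5, 1.7, 1.9.
f(0.1) ≈ 1.051271, f(0.3) ≈ 1.161834, f(0.5) ≈ 1.284025, f(0.7) ≈ 1.419068, f(0.9) ≈ 1.568312, f(1.1) ≈ 1.733253, f(1.3) ≈ 1.915541, f(1.5) ≈ 2.117000, f(1.7) ≈ 2.339647, f(1.9) ≈ 2.585710.
Sum = Δs · [f(0.1) + f(0.3) + f(0.5) + ...].
Sum ≈ 3.435132.

3.435132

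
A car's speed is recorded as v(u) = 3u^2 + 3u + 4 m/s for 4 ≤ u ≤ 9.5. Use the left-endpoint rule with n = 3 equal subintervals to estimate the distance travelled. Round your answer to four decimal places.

716.6806

Δu = (9.5 − 4)/3 = 11/6.
Left endpoints: 4, 35/6, 23/3.
v(4) = 64, v(35/6) = 1483/12, v(23/3) = 610/3.
Sum = Δu · [v(4) + v(35/6) + v(23/3)].
Sum ≈ 716.6806.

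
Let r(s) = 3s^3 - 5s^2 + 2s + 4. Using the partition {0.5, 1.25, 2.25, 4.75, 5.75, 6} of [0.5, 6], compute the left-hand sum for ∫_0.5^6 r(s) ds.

378.37109375

Subinterval widths: 0.75, 1, 2.5, 1, 0.25.
Left endpoints: 0.5, 1.25, 2.25, 4.75, 5.75.
r(0.5) = 4.125, r(1.25) = 4.546875, r(2.25) = 17.359375, r(4.75) = 222.203125, r(5.75) = 420.515625.
Sum = Σ Δs_i · r(s_i).
Sum = 378.37109375.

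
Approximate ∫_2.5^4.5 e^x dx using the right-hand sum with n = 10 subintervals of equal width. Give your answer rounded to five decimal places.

85.87738

Δx = (4.5 − 2.5)/10 = 0.2.
Right endpoints: 2.7, 2.9, 3.1, 3.3, 3.5, 3.7, 3.9, 4.1, 4.3, 4.5.
f(2.7) ≈ 14.87973, f(2.9) ≈ 18.17415, f(3.1) ≈ 22.19795, f(3.3) ≈ 27.11264, f(3.5) ≈ 33.11545, f(3.7) ≈ 40.44730, f(3.9) ≈ 49.40245, f(4.1) ≈ 60.34029, f(4.3) ≈ 73.69979, f(4.5) ≈ 90.01713.
Sum = Δx · [f(2.7) + f(2.9) + f(3.1) + ...].
Sum ≈ 85.87738.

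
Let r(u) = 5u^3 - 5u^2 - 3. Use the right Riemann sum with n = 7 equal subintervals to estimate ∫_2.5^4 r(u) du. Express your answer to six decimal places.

207.241071

Δu = (4 − 2.5)/7 = 3/14.
Right endpoints: 19/7, 41/14, 22/7, 47/14, 25/7, 53/14, 4.
r(19/7) = 20631/343, r(41/14) = 218703/2744, r(22/7) = 35271/343, r(47/14) = 356253/2744, r(25/7) = 55221/343, r(53/14) = 539523/2744, r(4) = 237.
Sum = Δu · [r(19/7) + r(41/14) + r(22/7) + ...].
Sum ≈ 207.241071.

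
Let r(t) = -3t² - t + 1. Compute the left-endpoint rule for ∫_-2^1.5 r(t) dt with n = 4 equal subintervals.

Δt = (1.5 − (-2))/4 = 0.875.
Left endpoints: -2, -1.125, -0.25, 0.625.
r(-2) = -9, r(-1.125) = -1.671875, r(-0.25) = 1.0625, r(0.625) = -0.796875.
Sum = Δt · [r(-2) + r(-1.125) + r(-0.25) + r(0.625)].
Sum = -9.10546875.

-9.10546875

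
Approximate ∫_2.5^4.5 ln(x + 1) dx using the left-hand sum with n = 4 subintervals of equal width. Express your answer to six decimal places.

2.876286

Δx = (4.5 − 2.5)/4 = 0.5.
Left endpoints: 2.5, 3, 3.5, 4.
f(2.5) ≈ 1.252763, f(3) ≈ 1.386294, f(3.5) ≈ 1.504077, f(4) ≈ 1.609438.
Sum = Δx · [f(2.5) + f(3) + f(3.5) + f(4)].
Sum ≈ 2.876286.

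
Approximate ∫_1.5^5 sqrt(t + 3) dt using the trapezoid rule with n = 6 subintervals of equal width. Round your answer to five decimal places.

8.71931

Δt = (5 − 1.5)/6 = 7/12.
f(1.5) ≈ 2.12132, f(25/12) ≈ 2.25462, f(8/3) ≈ 2.38048, f(3.25) ≈ 2.50000, f(23/6) ≈ 2.61406, f(53/12) ≈ 2.72336, f(5) ≈ 2.82843.
T_6 = (Δt/2)·[f(t_0) + 2f(t_1) + ... + 2f(t_{5}) + f(t_6)].
Sum ≈ 8.71931.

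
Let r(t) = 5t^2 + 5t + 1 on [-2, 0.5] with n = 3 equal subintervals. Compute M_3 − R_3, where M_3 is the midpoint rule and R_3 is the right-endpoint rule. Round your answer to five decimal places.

M_3 ≈ 5.9432870.
R_3 ≈ 5.5092593.
M_3 − R_3 ≈ 0.43403.

0.43403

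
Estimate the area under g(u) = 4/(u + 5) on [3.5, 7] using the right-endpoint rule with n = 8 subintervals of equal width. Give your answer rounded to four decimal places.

Δu = (7 − 3.5)/8 = 0.4375.
Right endpoints: 3.9375, 4.375, 4.8125, 5.25, 5.6875, 6.125, 6.5625, 7.
g(3.9375) = 64/143, g(4.375) = 32/75, g(4.8125) = 64/157, g(5.25) = 16/41, g(5.6875) = 64/171, g(6.125) = 32/89, g(6.5625) = 64/185, g(7) = 1/3.
Sum = Δu · [g(3.9375) + g(4.375) + g(4.8125) + ...].
Sum ≈ 1.3498.

1.3498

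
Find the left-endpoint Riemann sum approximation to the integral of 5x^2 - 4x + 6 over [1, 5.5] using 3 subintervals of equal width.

Δx = (5.5 − 1)/3 = 1.5.
Left endpoints: 1, 2.5, 4.
f(1) = 7, f(2.5) = 27.25, f(4) = 70.
Sum = Δx · [f(1) + f(2.5) + f(4)].
Sum = 156.375.

156.375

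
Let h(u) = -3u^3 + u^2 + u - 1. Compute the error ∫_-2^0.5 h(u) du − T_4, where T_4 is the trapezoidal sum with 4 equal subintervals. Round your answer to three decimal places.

-1.261

Exact integral: ∫_-2^0.5 h(u) du ≈ 10.28646.
T_4 ≈ 11.54785.
Error ≈ 10.28646 − 11.54785 ≈ -1.261.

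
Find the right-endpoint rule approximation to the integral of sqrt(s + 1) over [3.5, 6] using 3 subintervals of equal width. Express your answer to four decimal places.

Δs = (6 − 3.5)/3 = 5/6.
Right endpoints: 13/3, 31/6, 6.
f(13/3) ≈ 2.3094, f(31/6) ≈ 2.4833, f(6) ≈ 2.6458.
Sum = Δs · [f(13/3) + f(31/6) + f(6)].
Sum ≈ 6.1987.

6.1987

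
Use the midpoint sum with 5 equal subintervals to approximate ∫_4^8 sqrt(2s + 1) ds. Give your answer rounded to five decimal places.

Δs = (8 − 4)/5 = 0.8.
Midpoints: 4.4, 5.2, 6, 6.8, 7.6.
f(4.4) ≈ 3.13050, f(5.2) ≈ 3.37639, f(6) ≈ 3.60555, f(6.8) ≈ 3.82099, f(7.6) ≈ 4.02492.
Sum = Δs · [f(4.4) + f(5.2) + f(6) + f(6.8) + f(7.6)].
Sum ≈ 14.36668.

14.36668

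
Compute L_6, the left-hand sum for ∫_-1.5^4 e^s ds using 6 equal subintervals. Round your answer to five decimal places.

33.20837

Δs = (4 − (-1.5))/6 = 11/12.
Left endpoints: -1.5, -7/12, 1/3, 1.25, 13/6, 37/12.
f(-1.5) ≈ 0.22313, f(-7/12) ≈ 0.55804, f(1/3) ≈ 1.39561, f(1.25) ≈ 3.49034, f(13/6) ≈ 8.72914, f(37/12) ≈ 21.83105.
Sum = Δs · [f(-1.5) + f(-7/12) + f(1/3) + ...].
Sum ≈ 33.20837.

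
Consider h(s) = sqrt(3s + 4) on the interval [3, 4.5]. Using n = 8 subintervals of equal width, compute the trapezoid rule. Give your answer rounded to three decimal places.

Δs = (4.5 − 3)/8 = 0.1875.
h(3) ≈ 3.606, h(3.1875) ≈ 3.683, h(3.375) ≈ 3.758, h(3.5625) ≈ 3.832, h(3.75) ≈ 3.905, h(3.9375) ≈ 3.976, h(4.125) ≈ 4.047, h(4.3125) ≈ 4.116, h(4.5) ≈ 4.183.
T_8 = (Δs/2)·[h(s_0) + 2h(s_1) + ... + 2h(s_{7}) + h(s_8)].
Sum ≈ 5.852.

5.852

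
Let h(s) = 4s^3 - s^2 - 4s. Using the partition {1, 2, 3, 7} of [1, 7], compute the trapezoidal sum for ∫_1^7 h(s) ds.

Subinterval widths: 1, 1, 4.
h(1) = -1, h(2) = 20, h(3) = 87, h(7) = 1295.
On each subinterval the trapezoid contributes (Δs_i/2)·[h(s_{i-1}) + h(s_i)].
Sum = 2827.

2827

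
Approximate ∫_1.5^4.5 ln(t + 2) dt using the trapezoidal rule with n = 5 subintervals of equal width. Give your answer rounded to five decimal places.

4.77809

Δt = (4.5 − 1.5)/5 = 0.6.
f(1.5) ≈ 1.25276, f(2.1) ≈ 1.41099, f(2.7) ≈ 1.54756, f(3.3) ≈ 1.66771, f(3.9) ≈ 1.77495, f(4.5) ≈ 1.87180.
T_5 = (Δt/2)·[f(t_0) + 2f(t_1) + ... + 2f(t_{4}) + f(t_5)].
Sum ≈ 4.77809.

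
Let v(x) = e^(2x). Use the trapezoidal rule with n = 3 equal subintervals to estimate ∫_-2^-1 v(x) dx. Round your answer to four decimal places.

0.0607

Δx = (-1 − (-2))/3 = 1/3.
v(-2) ≈ 0.0183, v(-5/3) ≈ 0.0357, v(-4/3) ≈ 0.0695, v(-1) ≈ 0.1353.
T_3 = (Δx/2)·[v(x_0) + 2v(x_1) + 2v(x_2) + v(x_3)].
Sum ≈ 0.0607.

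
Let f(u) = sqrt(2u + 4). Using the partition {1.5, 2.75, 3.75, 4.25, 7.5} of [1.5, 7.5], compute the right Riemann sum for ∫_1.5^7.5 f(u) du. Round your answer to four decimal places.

Subinterval widths: 1.25, 1, 0.5, 3.25.
Right endpoints: 2.75, 3.75, 4.25, 7.5.
f(2.75) ≈ 3.0822, f(3.75) ≈ 3.3912, f(4.25) ≈ 3.5355, f(7.5) ≈ 4.3589.
Sum = Σ Δu_i · f(u_i).
Sum ≈ 23.1781.

23.1781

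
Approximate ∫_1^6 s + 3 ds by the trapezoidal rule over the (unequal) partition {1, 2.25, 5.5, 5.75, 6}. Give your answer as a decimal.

Subinterval widths: 1.25, 3.25, 0.25, 0.25.
f(1) = 4, f(2.25) = 5.25, f(5.5) = 8.5, f(5.75) = 8.75, f(6) = 9.
On each subinterval the trapezoid contributes (Δs_i/2)·[f(s_{i-1}) + f(s_i)].
Sum = 32.5.

32.5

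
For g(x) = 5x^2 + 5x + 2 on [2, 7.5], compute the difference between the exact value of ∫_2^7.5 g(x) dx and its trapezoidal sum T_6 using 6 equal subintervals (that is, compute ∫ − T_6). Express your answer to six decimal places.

Exact integral: ∫_2^7.5 g(x) dx ≈ 831.41666667.
T_6 ≈ 835.26793981.
Error ≈ 831.41666667 − 835.26793981 ≈ -3.851273.

-3.851273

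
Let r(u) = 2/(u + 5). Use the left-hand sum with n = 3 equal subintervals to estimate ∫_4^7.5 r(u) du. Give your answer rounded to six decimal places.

0.694650

Δu = (7.5 − 4)/3 = 7/6.
Left endpoints: 4, 31/6, 19/3.
r(4) = 2/9, r(31/6) = 12/61, r(19/3) = 3/17.
Sum = Δu · [r(4) + r(31/6) + r(19/3)].
Sum ≈ 0.694650.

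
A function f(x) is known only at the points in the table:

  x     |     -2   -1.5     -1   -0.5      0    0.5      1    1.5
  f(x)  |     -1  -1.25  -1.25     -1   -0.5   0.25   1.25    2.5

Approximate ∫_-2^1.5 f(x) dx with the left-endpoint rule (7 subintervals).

-1.75

Δx = 0.5.
Sum = 0.5·[(-1) + (-1.25) + (-1.25) + (-1) + (-0.5) + 0.25 + 1.25] = -1.75.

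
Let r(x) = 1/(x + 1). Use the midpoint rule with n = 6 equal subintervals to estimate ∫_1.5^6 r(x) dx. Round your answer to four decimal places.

1.0264

Δx = (6 − 1.5)/6 = 0.75.
Midpoints: 1.875, 2.625, 3.375, 4.125, 4.875, 5.625.
r(1.875) = 8/23, r(2.625) = 8/29, r(3.375) = 8/35, r(4.125) = 8/41, r(4.875) = 8/47, r(5.625) = 8/53.
Sum = Δx · [r(1.875) + r(2.625) + r(3.375) + ...].
Sum ≈ 1.0264.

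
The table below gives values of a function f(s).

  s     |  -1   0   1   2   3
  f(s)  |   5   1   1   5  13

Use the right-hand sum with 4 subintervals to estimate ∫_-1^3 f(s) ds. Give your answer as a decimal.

Δs = 1.
Sum = 1·[1 + 1 + 5 + 13] = 20.

20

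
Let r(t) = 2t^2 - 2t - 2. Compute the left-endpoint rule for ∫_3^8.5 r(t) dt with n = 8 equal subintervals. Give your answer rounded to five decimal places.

Δt = (8.5 − 3)/8 = 0.6875.
Left endpoints: 3, 3.6875, 4.375, 5.0625, 5.75, 6.4375, 7.125, 7.8125.
r(3) = 10, r(3.6875) = 17.8203125, r(4.375) = 27.53125, r(5.0625) = 39.1328125, r(5.75) = 52.625, r(6.4375) = 68.0078125, r(7.125) = 85.28125, r(7.8125) = 104.4453125.
Sum = Δt · [r(3) + r(3.6875) + r(4.375) + ...].
Sum ≈ 278.33008.

278.33008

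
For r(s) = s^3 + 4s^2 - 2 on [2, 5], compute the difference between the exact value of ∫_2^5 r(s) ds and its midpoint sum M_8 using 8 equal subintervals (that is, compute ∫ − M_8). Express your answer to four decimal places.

0.5098

Exact integral: ∫_2^5 r(s) ds = 302.25.
M_8 ≈ 301.740234.
Error ≈ 302.25 − 301.740234 ≈ 0.5098.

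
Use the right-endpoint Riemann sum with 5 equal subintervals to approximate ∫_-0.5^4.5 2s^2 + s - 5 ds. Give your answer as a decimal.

70

Δs = (4.5 − (-0.5))/5 = 1.
Right endpoints: 0.5, 1.5, 2.5, 3.5, 4.5.
f(0.5) = -4, f(1.5) = 1, f(2.5) = 10, f(3.5) = 23, f(4.5) = 40.
Sum = Δs · [f(0.5) + f(1.5) + f(2.5) + f(3.5) + f(4.5)].
Sum = 70.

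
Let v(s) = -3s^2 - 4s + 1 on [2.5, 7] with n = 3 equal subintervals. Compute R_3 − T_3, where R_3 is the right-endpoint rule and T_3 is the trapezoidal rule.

R_3 = -523.125.
T_3 = -413.4375.
R_3 − T_3 = -109.6875.

-109.6875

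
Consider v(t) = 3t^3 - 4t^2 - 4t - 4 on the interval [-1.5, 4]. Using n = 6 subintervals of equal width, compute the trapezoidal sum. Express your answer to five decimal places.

54.45414

Δt = (4 − (-1.5))/6 = 11/12.
v(-1.5) = -17.125, v(-7/12) = -2087/576, v(1/3) = -17/3, v(1.25) = -9.390625, v(13/6) = -67/72, v(37/12) = 33.578125, v(4) = 108.
T_6 = (Δt/2)·[v(t_0) + 2v(t_1) + ... + 2v(t_{5}) + v(t_6)].
Sum ≈ 54.45414.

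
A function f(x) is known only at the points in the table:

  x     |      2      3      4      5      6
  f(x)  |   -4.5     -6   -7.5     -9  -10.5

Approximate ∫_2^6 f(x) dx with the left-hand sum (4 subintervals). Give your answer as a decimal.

Δx = 1.
Sum = 1·[(-4.5) + (-6) + (-7.5) + (-9)] = -27.

-27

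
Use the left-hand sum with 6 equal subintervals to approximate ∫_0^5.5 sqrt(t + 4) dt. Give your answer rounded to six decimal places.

Δt = (5.5 − 0)/6 = 11/12.
Left endpoints: 0, 11/12, 11/6, 2.75, 11/3, 55/12.
f(0) ≈ 2.000000, f(11/12) ≈ 2.217356, f(11/6) ≈ 2.415229, f(2.75) ≈ 2.598076, f(11/3) ≈ 2.768875, f(55/12) ≈ 2.929733.
Sum = Δt · [f(0) + f(11/12) + f(11/6) + ...].
Sum ≈ 13.685163.

13.685163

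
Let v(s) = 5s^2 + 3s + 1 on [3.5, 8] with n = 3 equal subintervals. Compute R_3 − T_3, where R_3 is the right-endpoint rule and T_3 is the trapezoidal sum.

204.1875

R_3 = 1076.625.
T_3 = 872.4375.
R_3 − T_3 = 204.1875.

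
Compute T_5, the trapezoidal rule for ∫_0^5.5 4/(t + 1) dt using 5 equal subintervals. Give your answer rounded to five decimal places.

Δt = (5.5 − 0)/5 = 1.1.
f(0) = 4, f(1.1) = 40/21, f(2.2) = 1.25, f(3.3) = 40/43, f(4.4) = 20/27, f(5.5) = 8/13.
T_5 = (Δt/2)·[f(t_0) + 2f(t_1) + ... + 2f(t_{4}) + f(t_5)].
Sum ≈ 7.84677.

7.84677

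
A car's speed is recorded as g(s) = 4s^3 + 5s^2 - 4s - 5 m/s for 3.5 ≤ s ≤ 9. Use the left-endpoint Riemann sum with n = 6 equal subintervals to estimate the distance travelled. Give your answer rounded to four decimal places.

Δs = (9 − 3.5)/6 = 11/12.
Left endpoints: 3.5, 53/12, 16/3, 6.25, 43/6, 97/12.
g(3.5) = 213.75, g(53/12) = 45305/108, g(16/3) = 19513/27, g(6.25) = 1141.875, g(43/6) = 183113/108, g(97/12) = 64855/27.
Sum = Δs · [g(3.5) + g(53/12) + g(16/3) + ...].
Sum ≈ 6045.7350.

6045.7350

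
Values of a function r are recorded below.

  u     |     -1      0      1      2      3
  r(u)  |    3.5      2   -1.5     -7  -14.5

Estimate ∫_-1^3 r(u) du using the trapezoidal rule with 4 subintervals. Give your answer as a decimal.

-12

Δu = 1.
T_4 = (1/2)·[3.5 + 2·2 + 2·(-1.5) + 2·(-7) + (-14.5)] = -12.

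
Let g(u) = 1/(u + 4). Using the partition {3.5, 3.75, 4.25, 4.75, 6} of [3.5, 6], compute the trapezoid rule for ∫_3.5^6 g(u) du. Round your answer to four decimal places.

Subinterval widths: 0.25, 0.5, 0.5, 1.25.
g(3.5) = 2/15, g(3.75) = 4/31, g(4.25) = 4/33, g(4.75) = 4/35, g(6) = 0.1.
On each subinterval the trapezoid contributes (Δu_i/2)·[g(u_{i-1}) + g(u_i)].
Sum ≈ 0.2882.

0.2882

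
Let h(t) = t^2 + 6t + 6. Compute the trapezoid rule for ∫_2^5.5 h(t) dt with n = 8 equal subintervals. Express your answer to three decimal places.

Δt = (5.5 − 2)/8 = 0.4375.
h(2) = 22, h(2.4375) = 26.56640625, h(2.875) = 31.515625, h(3.3125) = 36.84765625, h(3.75) = 42.5625, h(4.1875) = 48.66015625, h(4.625) = 55.140625, h(5.0625) = 62.00390625, h(5.5) = 69.25.
T_8 = (Δt/2)·[h(t_0) + 2h(t_1) + ... + 2h(t_{7}) + h(t_8)].
Sum ≈ 152.653.

152.653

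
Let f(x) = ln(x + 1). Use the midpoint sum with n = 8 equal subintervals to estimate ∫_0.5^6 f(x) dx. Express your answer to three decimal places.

7.523

Δx = (6 − 0.5)/8 = 0.6875.
Midpoints: 0.84375, 1.53125, 2.21875, 2.90625, 3.59375, 4.28125, 4.96875, 5.65625.
f(0.84375) ≈ 0.612, f(1.53125) ≈ 0.929, f(2.21875) ≈ 1.169, f(2.90625) ≈ 1.363, f(3.59375) ≈ 1.525, f(4.28125) ≈ 1.664, f(4.96875) ≈ 1.787, f(5.65625) ≈ 1.896.
Sum = Δx · [f(0.84375) + f(1.53125) + f(2.21875) + ...].
Sum ≈ 7.523.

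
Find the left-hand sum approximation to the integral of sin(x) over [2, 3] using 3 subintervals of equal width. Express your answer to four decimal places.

0.6966

Δx = (3 − 2)/3 = 1/3.
Left endpoints: 2, 7/3, 8/3.
f(2) ≈ 0.9093, f(7/3) ≈ 0.7231, f(8/3) ≈ 0.4573.
Sum = Δx · [f(2) + f(7/3) + f(8/3)].
Sum ≈ 0.6966.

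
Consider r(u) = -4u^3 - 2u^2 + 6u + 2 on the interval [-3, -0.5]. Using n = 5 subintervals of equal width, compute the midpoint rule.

40.78125

Δu = (-0.5 − (-3))/5 = 0.5.
Midpoints: -2.75, -2.25, -1.75, -1.25, -0.75.
r(-2.75) = 53.5625, r(-2.25) = 23.9375, r(-1.75) = 6.8125, r(-1.25) = -0.8125, r(-0.75) = -1.9375.
Sum = Δu · [r(-2.75) + r(-2.25) + r(-1.75) + r(-1.25) + r(-0.75)].
Sum = 40.78125.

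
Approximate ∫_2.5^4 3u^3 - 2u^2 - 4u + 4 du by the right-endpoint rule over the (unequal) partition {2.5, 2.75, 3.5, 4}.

154.66015625

Subinterval widths: 0.25, 0.75, 0.5.
Right endpoints: 2.75, 3.5, 4.
f(2.75) = 40.265625, f(3.5) = 94.125, f(4) = 148.
Sum = Σ Δu_i · f(u_i).
Sum = 154.66015625.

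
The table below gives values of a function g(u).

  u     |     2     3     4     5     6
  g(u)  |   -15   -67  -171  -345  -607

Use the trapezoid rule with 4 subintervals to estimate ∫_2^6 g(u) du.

Δu = 1.
T_4 = (1/2)·[(-15) + 2·(-67) + 2·(-171) + 2·(-345) + (-607)] = -894.

-894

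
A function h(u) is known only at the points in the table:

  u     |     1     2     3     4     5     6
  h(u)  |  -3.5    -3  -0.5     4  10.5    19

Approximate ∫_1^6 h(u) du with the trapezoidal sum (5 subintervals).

Δu = 1.
T_5 = (1/2)·[(-3.5) + 2·(-3) + 2·(-0.5) + 2·4 + 2·10.5 + 19] = 18.75.

18.75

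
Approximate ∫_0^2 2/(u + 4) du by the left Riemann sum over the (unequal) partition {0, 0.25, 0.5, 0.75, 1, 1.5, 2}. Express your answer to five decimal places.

0.84084

Subinterval widths: 0.25, 0.25, 0.25, 0.25, 0.5, 0.5.
Left endpoints: 0, 0.25, 0.5, 0.75, 1, 1.5.
f(0) = 0.5, f(0.25) = 8/17, f(0.5) = 4/9, f(0.75) = 8/19, f(1) = 0.4, f(1.5) = 4/11.
Sum = Σ Δu_i · f(u_i).
Sum ≈ 0.84084.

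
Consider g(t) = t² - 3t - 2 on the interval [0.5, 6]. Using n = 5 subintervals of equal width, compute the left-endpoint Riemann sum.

Δt = (6 − 0.5)/5 = 1.1.
Left endpoints: 0.5, 1.6, 2.7, 3.8, 4.9.
g(0.5) = -3.25, g(1.6) = -4.24, g(2.7) = -2.81, g(3.8) = 1.04, g(4.9) = 7.31.
Sum = Δt · [g(0.5) + g(1.6) + g(2.7) + g(3.8) + g(4.9)].
Sum = -2.145.

-2.145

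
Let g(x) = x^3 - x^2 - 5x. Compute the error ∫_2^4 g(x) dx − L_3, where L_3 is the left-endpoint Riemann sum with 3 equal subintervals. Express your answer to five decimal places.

Exact integral: ∫_2^4 g(x) dx ≈ 11.3333333.
L_3 ≈ 1.1851852.
Error ≈ 11.3333333 − 1.1851852 ≈ 10.14815.

10.14815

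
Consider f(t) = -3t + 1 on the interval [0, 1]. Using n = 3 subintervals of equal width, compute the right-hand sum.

Δt = (1 − 0)/3 = 1/3.
Right endpoints: 1/3, 2/3, 1.
f(1/3) = 0, f(2/3) = -1, f(1) = -2.
Sum = Δt · [f(1/3) + f(2/3) + f(1)].
Sum = -1.

-1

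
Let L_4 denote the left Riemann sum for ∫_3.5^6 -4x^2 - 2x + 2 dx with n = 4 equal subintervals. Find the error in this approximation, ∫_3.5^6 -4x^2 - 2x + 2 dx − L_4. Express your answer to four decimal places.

Exact integral: ∫_3.5^6 f(x) dx ≈ -249.583333.
L_4 = -218.984375.
Error ≈ -249.583333 − (-218.984375) ≈ -30.5990.

-30.5990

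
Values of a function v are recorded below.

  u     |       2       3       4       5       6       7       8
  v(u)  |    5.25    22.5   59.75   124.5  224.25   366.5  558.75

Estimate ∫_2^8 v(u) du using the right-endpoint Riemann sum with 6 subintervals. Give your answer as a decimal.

1356.25

Δu = 1.
Sum = 1·[22.5 + 59.75 + 124.5 + 224.25 + 366.5 + 558.75] = 1356.25.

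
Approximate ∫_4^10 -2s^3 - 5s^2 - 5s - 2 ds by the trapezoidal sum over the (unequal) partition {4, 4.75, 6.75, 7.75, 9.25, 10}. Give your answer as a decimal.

Subinterval widths: 0.75, 2, 1, 1.5, 0.75.
f(4) = -230, f(4.75) = -352.90625, f(6.75) = -878.65625, f(7.75) = -1272.03125, f(9.25) = -2058.96875, f(10) = -2552.
On each subinterval the trapezoid contributes (Δs_i/2)·[f(s_{i-1}) + f(s_i)].
Sum = -6752.859375.

-6752.859375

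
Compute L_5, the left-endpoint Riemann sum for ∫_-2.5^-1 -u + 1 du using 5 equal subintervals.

4.35

Δu = (-1 − (-2.5))/5 = 0.3.
Left endpoints: -2.5, -2.2, -1.9, -1.6, -1.3.
f(-2.5) = 3.5, f(-2.2) = 3.2, f(-1.9) = 2.9, f(-1.6) = 2.6, f(-1.3) = 2.3.
Sum = Δu · [f(-2.5) + f(-2.2) + f(-1.9) + f(-1.6) + f(-1.3)].
Sum = 4.35.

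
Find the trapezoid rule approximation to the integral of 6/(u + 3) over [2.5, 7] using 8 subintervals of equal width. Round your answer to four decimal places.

3.5907

Δu = (7 − 2.5)/8 = 0.5625.
f(2.5) = 12/11, f(3.0625) = 96/97, f(3.625) = 48/53, f(4.1875) = 96/115, f(4.75) = 24/31, f(5.3125) = 96/133, f(5.875) = 48/71, f(6.4375) = 96/151, f(7) = 0.6.
T_8 = (Δu/2)·[f(u_0) + 2f(u_1) + ... + 2f(u_{7}) + f(u_8)].
Sum ≈ 3.5907.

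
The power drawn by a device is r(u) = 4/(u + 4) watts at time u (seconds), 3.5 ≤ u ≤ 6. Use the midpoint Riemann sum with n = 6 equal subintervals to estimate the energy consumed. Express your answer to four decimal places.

Δu = (6 − 3.5)/6 = 5/12.
Midpoints: 89/24, 4.125, 109/24, 119/24, 5.375, 139/24.
r(89/24) = 96/185, r(4.125) = 32/65, r(109/24) = 96/205, r(119/24) = 96/215, r(5.375) = 32/75, r(139/24) = 96/235.
Sum = Δu · [r(89/24) + r(4.125) + r(109/24) + ...].
Sum ≈ 1.1505.

1.1505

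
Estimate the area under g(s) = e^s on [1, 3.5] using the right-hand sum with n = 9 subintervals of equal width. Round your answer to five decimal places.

Δs = (3.5 − 1)/9 = 5/18.
Right endpoints: 23/18, 14/9, 11/6, 19/9, 43/18, 8/3, 53/18, 29/9, 3.5.
g(23/18) ≈ 3.58866, g(14/9) ≈ 4.73772, g(11/6) ≈ 6.25470, g(19/9) ≈ 8.25741, g(43/18) ≈ 10.90137, g(8/3) ≈ 14.39192, g(53/18) ≈ 19.00010, g(29/9) ≈ 25.08380, g(3.5) ≈ 33.11545.
Sum = Δs · [g(23/18) + g(14/9) + g(11/6) + ...].
Sum ≈ 34.81420.

34.81420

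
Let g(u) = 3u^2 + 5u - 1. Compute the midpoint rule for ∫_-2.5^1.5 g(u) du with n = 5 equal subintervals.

4.36

Δu = (1.5 − (-2.5))/5 = 0.8.
Midpoints: -2.1, -1.3, -0.5, 0.3, 1.1.
g(-2.1) = 1.73, g(-1.3) = -2.43, g(-0.5) = -2.75, g(0.3) = 0.77, g(1.1) = 8.13.
Sum = Δu · [g(-2.1) + g(-1.3) + g(-0.5) + g(0.3) + g(1.1)].
Sum = 4.36.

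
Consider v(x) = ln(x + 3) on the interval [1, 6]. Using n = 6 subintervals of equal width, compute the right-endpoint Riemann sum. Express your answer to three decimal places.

9.560

Δx = (6 − 1)/6 = 5/6.
Right endpoints: 11/6, 8/3, 3.5, 13/3, 31/6, 6.
v(11/6) ≈ 1.576, v(8/3) ≈ 1.735, v(3.5) ≈ 1.872, v(13/3) ≈ 1.992, v(31/6) ≈ 2.100, v(6) ≈ 2.197.
Sum = Δx · [v(11/6) + v(8/3) + v(3.5) + ...].
Sum ≈ 9.560.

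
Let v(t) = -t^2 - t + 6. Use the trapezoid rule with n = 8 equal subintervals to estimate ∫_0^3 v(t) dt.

Δt = (3 − 0)/8 = 0.375.
v(0) = 6, v(0.375) = 5.484375, v(0.75) = 4.6875, v(1.125) = 3.609375, v(1.5) = 2.25, v(1.875) = 0.609375, v(2.25) = -1.3125, v(2.625) = -3.515625, v(3) = -6.
T_8 = (Δt/2)·[v(t_0) + 2v(t_1) + ... + 2v(t_{7}) + v(t_8)].
Sum = 4.4296875.

4.4296875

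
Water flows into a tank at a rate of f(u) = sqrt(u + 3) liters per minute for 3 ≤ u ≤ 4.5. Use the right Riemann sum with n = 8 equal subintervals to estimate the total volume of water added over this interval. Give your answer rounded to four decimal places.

Δu = (4.5 − 3)/8 = 0.1875.
Right endpoints: 3.1875, 3.375, 3.5625, 3.75, 3.9375, 4.125, 4.3125, 4.5.
f(3.1875) ≈ 2.4875, f(3.375) ≈ 2.5249, f(3.5625) ≈ 2.5617, f(3.75) ≈ 2.5981, f(3.9375) ≈ 2.6339, f(4.125) ≈ 2.6693, f(4.3125) ≈ 2.7042, f(4.5) ≈ 2.7386.
Sum = Δu · [f(3.1875) + f(3.375) + f(3.5625) + ...].
Sum ≈ 3.9221.

3.9221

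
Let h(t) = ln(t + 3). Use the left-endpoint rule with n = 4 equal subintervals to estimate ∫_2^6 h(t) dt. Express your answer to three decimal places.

Δt = (6 − 2)/4 = 1.
Left endpoints: 2, 3, 4, 5.
h(2) ≈ 1.609, h(3) ≈ 1.792, h(4) ≈ 1.946, h(5) ≈ 2.079.
Sum = Δt · [h(2) + h(3) + h(4) + h(5)].
Sum ≈ 7.427.

7.427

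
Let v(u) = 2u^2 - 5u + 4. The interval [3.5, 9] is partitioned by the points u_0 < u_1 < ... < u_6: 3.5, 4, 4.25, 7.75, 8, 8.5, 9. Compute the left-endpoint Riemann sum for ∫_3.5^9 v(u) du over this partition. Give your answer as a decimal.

Subinterval widths: 0.5, 0.25, 3.5, 0.25, 0.5, 0.5.
Left endpoints: 3.5, 4, 4.25, 7.75, 8, 8.5.
v(3.5) = 11, v(4) = 16, v(4.25) = 18.875, v(7.75) = 85.375, v(8) = 92, v(8.5) = 106.
Sum = Σ Δu_i · v(u_i).
Sum = 195.90625.

195.90625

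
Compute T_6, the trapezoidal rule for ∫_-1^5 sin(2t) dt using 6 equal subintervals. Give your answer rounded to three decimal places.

0.136

Δt = (5 − (-1))/6 = 1.
f(-1) ≈ -0.909, f(0) ≈ 0.000, f(1) ≈ 0.909, f(2) ≈ -0.757, f(3) ≈ -0.279, f(4) ≈ 0.989, f(5) ≈ -0.544.
T_6 = (Δt/2)·[f(t_0) + 2f(t_1) + ... + 2f(t_{5}) + f(t_6)].
Sum ≈ 0.136.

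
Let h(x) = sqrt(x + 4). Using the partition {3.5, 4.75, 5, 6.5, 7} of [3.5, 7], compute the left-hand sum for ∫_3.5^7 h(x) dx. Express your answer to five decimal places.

Subinterval widths: 1.25, 0.25, 1.5, 0.5.
Left endpoints: 3.5, 4.75, 5, 6.5.
h(3.5) ≈ 2.73861, h(4.75) ≈ 2.95804, h(5) ≈ 3.00000, h(6.5) ≈ 3.24037.
Sum = Σ Δx_i · h(x_i).
Sum ≈ 10.28296.

10.28296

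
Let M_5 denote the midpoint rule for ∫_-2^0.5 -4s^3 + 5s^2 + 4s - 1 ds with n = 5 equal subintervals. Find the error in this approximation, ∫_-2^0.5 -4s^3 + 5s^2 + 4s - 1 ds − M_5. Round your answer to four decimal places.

0.7292

Exact integral: ∫_-2^0.5 f(s) ds ≈ 19.479167.
M_5 = 18.75.
Error ≈ 19.479167 − 18.75 ≈ 0.7292.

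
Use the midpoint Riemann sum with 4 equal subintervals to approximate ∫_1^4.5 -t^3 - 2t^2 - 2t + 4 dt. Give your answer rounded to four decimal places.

-165.3101

Δt = (4.5 − 1)/4 = 0.875.
Midpoints: 1.4375, 2.3125, 3.1875, 4.0625.
f(1.4375) = -24487/4096, f(2.3125) = -97021/4096, f(3.1875) = -225611/4096, f(4.0625) = -426721/4096.
Sum = Δt · [f(1.4375) + f(2.3125) + f(3.1875) + f(4.0625)].
Sum ≈ -165.3101.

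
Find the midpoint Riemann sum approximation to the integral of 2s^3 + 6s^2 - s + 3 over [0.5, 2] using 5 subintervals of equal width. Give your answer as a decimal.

Δs = (2 − 0.5)/5 = 0.3.
Midpoints: 0.65, 0.95, 1.25, 1.55, 1.85.
f(0.65) = 5.43425, f(0.95) = 9.17975, f(1.25) = 15.03125, f(1.55) = 23.31275, f(1.85) = 34.34825.
Sum = Δs · [f(0.65) + f(0.95) + f(1.25) + f(1.55) + f(1.85)].
Sum = 26.191875.

26.191875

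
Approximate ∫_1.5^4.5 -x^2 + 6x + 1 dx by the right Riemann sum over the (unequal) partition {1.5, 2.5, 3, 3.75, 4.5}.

Subinterval widths: 1, 0.5, 0.75, 0.75.
Right endpoints: 2.5, 3, 3.75, 4.5.
f(2.5) = 9.75, f(3) = 10, f(3.75) = 9.4375, f(4.5) = 7.75.
Sum = Σ Δx_i · f(x_i).
Sum = 27.640625.

27.640625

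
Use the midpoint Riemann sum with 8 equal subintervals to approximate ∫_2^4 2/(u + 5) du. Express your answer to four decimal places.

0.5026

Δu = (4 − 2)/8 = 0.25.
Midpoints: 2.125, 2.375, 2.625, 2.875, 3.125, 3.375, 3.625, 3.875.
f(2.125) = 16/57, f(2.375) = 16/59, f(2.625) = 16/61, f(2.875) = 16/63, f(3.125) = 16/65, f(3.375) = 16/67, f(3.625) = 16/69, f(3.875) = 16/71.
Sum = Δu · [f(2.125) + f(2.375) + f(2.625) + ...].
Sum ≈ 0.5026.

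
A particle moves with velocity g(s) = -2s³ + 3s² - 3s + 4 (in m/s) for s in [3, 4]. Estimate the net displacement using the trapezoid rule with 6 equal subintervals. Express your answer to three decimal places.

Δs = (4 − 3)/6 = 1/6.
g(3) = -32, g(19/6) = -1051/27, g(10/3) = -1262/27, g(3.5) = -55.5, g(11/3) = -1762/27, g(23/6) = -2054/27, g(4) = -88.
T_6 = (Δs/2)·[g(s_0) + 2g(s_1) + ... + 2g(s_{5}) + g(s_6)].
Sum ≈ -57.083.

-57.083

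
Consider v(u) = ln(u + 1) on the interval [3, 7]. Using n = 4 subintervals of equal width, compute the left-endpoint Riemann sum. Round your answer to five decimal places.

Δu = (7 − 3)/4 = 1.
Left endpoints: 3, 4, 5, 6.
v(3) ≈ 1.38629, v(4) ≈ 1.60944, v(5) ≈ 1.79176, v(6) ≈ 1.94591.
Sum = Δu · [v(3) + v(4) + v(5) + v(6)].
Sum ≈ 6.73340.

6.73340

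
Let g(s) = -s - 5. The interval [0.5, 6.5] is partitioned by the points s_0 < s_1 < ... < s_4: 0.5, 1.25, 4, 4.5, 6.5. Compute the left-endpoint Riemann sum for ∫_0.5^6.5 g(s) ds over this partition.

-44.8125

Subinterval widths: 0.75, 2.75, 0.5, 2.
Left endpoints: 0.5, 1.25, 4, 4.5.
g(0.5) = -5.5, g(1.25) = -6.25, g(4) = -9, g(4.5) = -9.5.
Sum = Σ Δs_i · g(s_i).
Sum = -44.8125.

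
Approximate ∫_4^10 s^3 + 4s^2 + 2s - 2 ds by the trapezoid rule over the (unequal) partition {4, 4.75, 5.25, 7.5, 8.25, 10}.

3831.46875

Subinterval widths: 0.75, 0.5, 2.25, 0.75, 1.75.
f(4) = 134, f(4.75) = 204.921875, f(5.25) = 263.453125, f(7.5) = 659.875, f(8.25) = 848.265625, f(10) = 1418.
On each subinterval the trapezoid contributes (Δs_i/2)·[f(s_{i-1}) + f(s_i)].
Sum = 3831.46875.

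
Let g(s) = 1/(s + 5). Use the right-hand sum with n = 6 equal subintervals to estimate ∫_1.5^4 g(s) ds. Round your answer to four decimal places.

0.3167

Δs = (4 − 1.5)/6 = 5/12.
Right endpoints: 23/12, 7/3, 2.75, 19/6, 43/12, 4.
g(23/12) = 12/83, g(7/3) = 3/22, g(2.75) = 4/31, g(19/6) = 6/49, g(43/12) = 12/103, g(4) = 1/9.
Sum = Δs · [g(23/12) + g(7/3) + g(2.75) + ...].
Sum ≈ 0.3167.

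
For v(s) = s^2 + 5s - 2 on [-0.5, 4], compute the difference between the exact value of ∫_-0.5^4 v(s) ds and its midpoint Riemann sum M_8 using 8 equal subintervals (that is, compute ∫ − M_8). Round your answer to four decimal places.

0.1187

Exact integral: ∫_-0.5^4 v(s) ds = 51.75.
M_8 ≈ 51.631348.
Error ≈ 51.75 − 51.631348 ≈ 0.1187.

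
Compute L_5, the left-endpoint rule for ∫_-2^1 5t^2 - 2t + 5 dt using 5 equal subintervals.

40.2

Δt = (1 − (-2))/5 = 0.6.
Left endpoints: -2, -1.4, -0.8, -0.2, 0.4.
f(-2) = 29, f(-1.4) = 17.6, f(-0.8) = 9.8, f(-0.2) = 5.6, f(0.4) = 5.
Sum = Δt · [f(-2) + f(-1.4) + f(-0.8) + f(-0.2) + f(0.4)].
Sum = 40.2.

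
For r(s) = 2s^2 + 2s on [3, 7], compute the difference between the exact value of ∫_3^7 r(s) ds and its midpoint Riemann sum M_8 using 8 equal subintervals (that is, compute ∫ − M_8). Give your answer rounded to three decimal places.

0.167

Exact integral: ∫_3^7 r(s) ds ≈ 250.66667.
M_8 = 250.5.
Error ≈ 250.66667 − 250.5 ≈ 0.167.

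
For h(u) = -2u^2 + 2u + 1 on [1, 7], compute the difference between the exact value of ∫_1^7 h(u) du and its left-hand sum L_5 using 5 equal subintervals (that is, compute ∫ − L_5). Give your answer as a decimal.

-47.52

Exact integral: ∫_1^7 h(u) du = -174.
L_5 = -126.48.
Error = -174 − (-126.48) = -47.52.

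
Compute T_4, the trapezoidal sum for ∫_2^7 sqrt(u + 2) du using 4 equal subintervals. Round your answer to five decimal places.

12.65585

Δu = (7 − 2)/4 = 1.25.
f(2) ≈ 2.00000, f(3.25) ≈ 2.29129, f(4.5) ≈ 2.54951, f(5.75) ≈ 2.78388, f(7) ≈ 3.00000.
T_4 = (Δu/2)·[f(u_0) + 2f(u_1) + 2f(u_2) + 2f(u_3) + f(u_4)].
Sum ≈ 12.65585.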